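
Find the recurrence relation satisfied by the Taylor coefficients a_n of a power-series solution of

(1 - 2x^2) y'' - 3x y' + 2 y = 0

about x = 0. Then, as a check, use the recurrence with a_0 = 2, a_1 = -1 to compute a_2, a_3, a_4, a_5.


Substitute y = sum_n a_n x^n.
(1 - 2 x^2) y'' contributes (n+2)(n+1) a_{n+2} - 2 n(n-1) a_n at x^n.
-3 x y'(x) contributes -3 n a_n at x^n.
2 y(x) contributes 2 a_n at x^n.
Matching x^n: (n+2)(n+1) a_{n+2} + (-2 n(n-1) - 3 n + 2) a_n = 0.
Thus a_{n+2} = (2 n(n-1) + 3 n - 2) / ((n+1)(n+2)) * a_n.

Check with a_0 = 2, a_1 = -1 (apply the recurrence for n = 0, 1, 2, 3): a_0 = 2, a_1 = -1, a_2 = -2, a_3 = -1/6, a_4 = -4/3, a_5 = -19/120.

a_(n+2) = (2 n(n-1) + 3 n - 2) / ((n+1)(n+2)) * a_n; check: a_0 = 2, a_1 = -1, a_2 = -2, a_3 = -1/6, a_4 = -4/3, a_5 = -19/120


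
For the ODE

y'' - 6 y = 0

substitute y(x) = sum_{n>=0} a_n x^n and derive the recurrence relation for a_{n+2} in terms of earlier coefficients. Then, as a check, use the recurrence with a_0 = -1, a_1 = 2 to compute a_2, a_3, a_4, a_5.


Substitute y = sum_n a_n x^n into y'' + (const) y = 0.
y''(x) = sum_{n>=0} (n+2)(n+1) a_{n+2} x^n.
The ODE becomes sum_n [(n+2)(n+1) a_{n+2} - 6 a_n] x^n = 0.
Setting each coefficient to zero gives the recurrence:
  (n+2)(n+1) a_{n+2} - 6 a_n = 0,
  a_{n+2} = 6 / ((n+1)(n+2)) a_n.

Check with a_0 = -1, a_1 = 2 (apply the recurrence for n = 0, 1, 2, 3): a_0 = -1, a_1 = 2, a_2 = -3, a_3 = 2, a_4 = -3/2, a_5 = 3/5.

a_{n+2} = 6/((n+1)(n+2)) * a_n; check: a_0 = -1, a_1 = 2, a_2 = -3, a_3 = 2, a_4 = -3/2, a_5 = 3/5


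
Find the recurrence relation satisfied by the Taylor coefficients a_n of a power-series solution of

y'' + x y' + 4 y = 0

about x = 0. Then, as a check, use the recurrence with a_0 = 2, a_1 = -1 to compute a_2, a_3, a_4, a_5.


Substitute y = sum_n a_n x^n.
y''(x) has coefficient (n+2)(n+1) a_{n+2} at x^n;
x y'(x) has coefficient n a_n at x^n (shift);
4 y(x) has coefficient 4 a_n at x^n.
Matching x^n: (n+2)(n+1) a_{n+2} + (n + 4) a_n = 0.
Thus a_{n+2} = (-n - 4) / ((n+1)(n+2)) * a_n.

Check with a_0 = 2, a_1 = -1 (apply the recurrence for n = 0, 1, 2, 3): a_0 = 2, a_1 = -1, a_2 = -4, a_3 = 5/6, a_4 = 2, a_5 = -7/24.

a_(n+2) = (-n - 4) / ((n+1)(n+2)) * a_n; check: a_0 = 2, a_1 = -1, a_2 = -4, a_3 = 5/6, a_4 = 2, a_5 = -7/24


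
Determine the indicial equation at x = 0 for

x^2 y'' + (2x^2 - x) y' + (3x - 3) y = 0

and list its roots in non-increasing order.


Divide by x^2 to reach normal form y'' + P_1(x) y' + P_2(x) y = 0 with P_1(x) = 2 - 1/x and P_2(x) = 3/x - 3/x^2.
x = 0 is a singular point because the y'-coefficient 2 - 1/x has a pole at x = 0 and the y-coefficient 3/x - 3/x^2 has a pole at x = 0.
It is a regular singular point because x P_1(x) = p(x) = 2x - 1 and x^2 P_2(x) = q(x) = 3x - 3 are polynomials, hence analytic at x = 0.
p(0) = -1,  q(0) = -3.
Indicial equation: r(r-1) + p(0) r + q(0) = 0, i.e. r^2 + (p(0) - 1) r + q(0) = 0, i.e. r^2 - 2 r - 3 = 0.
Discriminant: (-2)^2 - 4(-3) = 16, so r = (2 ± 4)/2.
Solving: r_1 = 3, r_2 = -1.

indicial: r^2 - 2 r - 3 = 0; roots r_1 = 3, r_2 = -1


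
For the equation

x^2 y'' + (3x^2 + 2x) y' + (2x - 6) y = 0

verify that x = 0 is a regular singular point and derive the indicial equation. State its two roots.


Divide by x^2 to reach normal form y'' + P_1(x) y' + P_2(x) y = 0 with P_1(x) = 3 + 2/x and P_2(x) = 2/x - 6/x^2.
x = 0 is a singular point because the y'-coefficient 3 + 2/x has a pole at x = 0 and the y-coefficient 2/x - 6/x^2 has a pole at x = 0.
It is a regular singular point because x P_1(x) = p(x) = 3x + 2 and x^2 P_2(x) = q(x) = 2x - 6 are polynomials, hence analytic at x = 0.
p(0) = 2,  q(0) = -6.
Indicial equation: r(r-1) + p(0) r + q(0) = 0, i.e. r^2 + (p(0) - 1) r + q(0) = 0, i.e. r^2 + 1 r - 6 = 0.
Discriminant: (1)^2 - 4(-6) = 25, so r = (-1 ± 5)/2.
Solving: r_1 = 2, r_2 = -3.

indicial: r^2 + 1 r - 6 = 0; roots r_1 = 2, r_2 = -3


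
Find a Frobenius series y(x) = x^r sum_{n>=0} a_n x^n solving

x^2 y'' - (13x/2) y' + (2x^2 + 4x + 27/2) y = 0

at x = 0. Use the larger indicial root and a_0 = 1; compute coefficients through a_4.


Write in Frobenius form y'' + (p(x)/x) y' + (q(x)/x^2) y = 0:
  p(x) = -13/2,  q(x) = 2x^2 + 4x + 27/2.
Indicial equation: r(r-1) + (-13/2) r + (27/2) = 0 -> roots r_1 = 9/2, r_2 = 3.
Take r = r_1 = 9/2. Let y(x) = x^r sum_{n>=0} a_n x^n with a_0 = 1.
Substitute y = x^r sum a_n x^n and match x^{r+n}. The recurrence is
  D(n) a_n + 4 a_{n-1} + 2 a_{n-2} = 0,  where D(n) = (r+n)(r+n-1) + (-13/2)(r+n) + (27/2).
  a_n = [-4 a_{n-1} - 2 a_{n-2}] / D(n).
Since the indicial polynomial factors as (r - r_1)(r - r_2), D(n) = (r_1 + n - r_1)(r_1 + n - r_2) = n(n + 3/2).
Evaluating step by step (a_0 = 1):
  n = 1: D(1) = 1(1 + 3/2) = 5/2; numerator = -4(1) = -4; a_1 = (-4)/(5/2) = -8/5
  n = 2: D(2) = 2(2 + 3/2) = 7; numerator = -4(-8/5) - 2(1) = 22/5; a_2 = (22/5)/(7) = 22/35
  n = 3: D(3) = 3(3 + 3/2) = 27/2; numerator = -4(22/35) - 2(-8/5) = 24/35; a_3 = (24/35)/(27/2) = 16/315
  n = 4: D(4) = 4(4 + 3/2) = 22; numerator = -4(16/315) - 2(22/35) = -92/63; a_4 = (-92/63)/(22) = -46/693

r = 9/2; a_0 = 1; a_1 = -8/5; a_2 = 22/35; a_3 = 16/315; a_4 = -46/693


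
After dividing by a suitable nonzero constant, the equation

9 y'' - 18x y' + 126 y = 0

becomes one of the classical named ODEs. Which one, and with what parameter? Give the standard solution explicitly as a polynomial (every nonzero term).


All three coefficients share the factor 9; dividing through by 9 gives  y'' - 2x y' + 14 y = 0.
This matches the Hermite equation y'' - 2x y' + 2n y = 0 with 2n = 14, so n = 7; the polynomial solution is H_7(x).
With y = sum_k a_k x^k, matching x^k gives (k+2)(k+1) a_{k+2} = 2(k - n) a_k = 2(k - 7) a_k. The right side vanishes at k = 7, so the series with the parity of 7 terminates at degree 7.
Standard normalization: leading coefficient of H_n is 2^n, so a_7 = 2^7 = 128. Work downward with a_k = (k+1)(k+2) a_{k+2} / (2(k - n)):
  a_5 = (6)(7)(128) / (2(5 - 7)) = 5376/(-4) = -1344
  a_3 = (4)(5)(-1344) / (2(3 - 7)) = -26880/(-8) = 3360
  a_1 = (2)(3)(3360) / (2(1 - 7)) = 20160/(-12) = -1680
Hence H_7(x) = 128 x^7 - 1344 x^5 + 3360 x^3 - 1680 x.

H_7(x); series = 128 x^7 - 1344 x^5 + 3360 x^3 - 1680 x


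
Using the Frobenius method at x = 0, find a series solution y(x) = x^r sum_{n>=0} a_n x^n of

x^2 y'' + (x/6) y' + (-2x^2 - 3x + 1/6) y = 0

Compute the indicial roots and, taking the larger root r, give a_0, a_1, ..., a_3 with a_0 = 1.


Write in Frobenius form y'' + (p(x)/x) y' + (q(x)/x^2) y = 0:
  p(x) = 1/6,  q(x) = -2x^2 - 3x + 1/6.
Indicial equation: r(r-1) + (1/6) r + (1/6) = 0 -> roots r_1 = 1/2, r_2 = 1/3.
Take r = r_1 = 1/2. Let y(x) = x^r sum_{n>=0} a_n x^n with a_0 = 1.
Substitute y = x^r sum a_n x^n and match x^{r+n}. The recurrence is
  D(n) a_n - 3 a_{n-1} - 2 a_{n-2} = 0,  where D(n) = (r+n)(r+n-1) + (1/6)(r+n) + (1/6).
  a_n = [3 a_{n-1} + 2 a_{n-2}] / D(n).
Since the indicial polynomial factors as (r - r_1)(r - r_2), D(n) = (r_1 + n - r_1)(r_1 + n - r_2) = n(n + 1/6).
Evaluating step by step (a_0 = 1):
  n = 1: D(1) = 1(1 + 1/6) = 7/6; numerator = 3(1) = 3; a_1 = (3)/(7/6) = 18/7
  n = 2: D(2) = 2(2 + 1/6) = 13/3; numerator = 3(18/7) + 2(1) = 68/7; a_2 = (68/7)/(13/3) = 204/91
  n = 3: D(3) = 3(3 + 1/6) = 19/2; numerator = 3(204/91) + 2(18/7) = 1080/91; a_3 = (1080/91)/(19/2) = 2160/1729

r = 1/2; a_0 = 1; a_1 = 18/7; a_2 = 204/91; a_3 = 2160/1729


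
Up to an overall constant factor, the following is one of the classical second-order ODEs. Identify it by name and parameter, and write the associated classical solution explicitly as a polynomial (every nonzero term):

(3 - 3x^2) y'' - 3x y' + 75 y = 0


All three coefficients share the factor 3; dividing through by 3 gives  (1 - x^2) y'' - x y' + 25 y = 0.
This matches the Chebyshev equation (1 - x^2) y'' - x y' + n^2 y = 0 (note the -x y' term, not -2x y') with n^2 = 25, so n = 5; the polynomial solution is T_5(x).
With y = sum_k a_k x^k, matching x^k gives (k+2)(k+1) a_{k+2} = (k^2 - n^2) a_k = (k - 5)(k + 5) a_k. The right side vanishes at k = 5, so the series with the parity of 5 terminates at degree 5.
Standard normalization: leading coefficient of T_n is 2^(n-1), so a_5 = 2^4 = 16. Work downward with a_k = (k+1)(k+2) a_{k+2} / ((k - 5)(k + 5)):
  a_3 = (4)(5)(16) / ((3 - 5)(3 + 5)) = 320/(-16) = -20
  a_1 = (2)(3)(-20) / ((1 - 5)(1 + 5)) = -120/(-24) = 5
Hence T_5(x) = 16 x^5 - 20 x^3 + 5 x.

T_5(x); series = 16 x^5 - 20 x^3 + 5 x


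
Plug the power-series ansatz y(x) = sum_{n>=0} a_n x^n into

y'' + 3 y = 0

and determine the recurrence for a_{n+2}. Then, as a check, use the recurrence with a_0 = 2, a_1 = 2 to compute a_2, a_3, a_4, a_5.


Substitute y = sum_n a_n x^n into y'' + (const) y = 0.
y''(x) = sum_{n>=0} (n+2)(n+1) a_{n+2} x^n.
The ODE becomes sum_n [(n+2)(n+1) a_{n+2} + 3 a_n] x^n = 0.
Setting each coefficient to zero gives the recurrence:
  (n+2)(n+1) a_{n+2} + 3 a_n = 0,
  a_{n+2} = -3 / ((n+1)(n+2)) a_n.

Check with a_0 = 2, a_1 = 2 (apply the recurrence for n = 0, 1, 2, 3): a_0 = 2, a_1 = 2, a_2 = -3, a_3 = -1, a_4 = 3/4, a_5 = 3/20.

a_{n+2} = -3/((n+1)(n+2)) * a_n; check: a_0 = 2, a_1 = 2, a_2 = -3, a_3 = -1, a_4 = 3/4, a_5 = 3/20


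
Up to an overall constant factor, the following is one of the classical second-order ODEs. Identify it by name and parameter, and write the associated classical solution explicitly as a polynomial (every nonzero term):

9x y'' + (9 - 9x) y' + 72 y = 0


All three coefficients share the factor 9; dividing through by 9 gives  x y'' + (1 - x) y' + 8 y = 0.
This matches the Laguerre equation x y'' + (1 - x) y' + n y = 0 with n = 8; the polynomial solution is L_8(x).
With y = sum_k a_k x^k, matching x^k gives (k+1)k a_{k+1} + (k+1) a_{k+1} - k a_k + n a_k = 0, i.e. (k+1)^2 a_{k+1} = (k - n) a_k = (k - 8) a_k. The right side vanishes at k = 8, so the series terminates at degree 8.
Standard normalization L_n(0) = 1 gives a_0 = 1. Work upward with a_{k+1} = (k - 8) a_k / (k+1)^2:
  a_1 = (0 - 8)(1) / 1^2 = -8/1 = -8
  a_2 = (1 - 8)(-8) / 2^2 = 56/4 = 14
  a_3 = (2 - 8)(14) / 3^2 = -84/9 = -28/3
  a_4 = (3 - 8)(-28/3) / 4^2 = (140/3)/16 = 35/12
  a_5 = (4 - 8)(35/12) / 5^2 = (-35/3)/25 = -7/15
  a_6 = (5 - 8)(-7/15) / 6^2 = (7/5)/36 = 7/180
  a_7 = (6 - 8)(7/180) / 7^2 = (-7/90)/49 = -1/630
  a_8 = (7 - 8)(-1/630) / 8^2 = (1/630)/64 = 1/40320
Hence L_8(x) = x^8/40320 - x^7/630 + 7 x^6/180 - 7 x^5/15 + 35 x^4/12 - 28 x^3/3 + 14 x^2 - 8 x + 1.

L_8(x); series = x^8/40320 - x^7/630 + 7 x^6/180 - 7 x^5/15 + 35 x^4/12 - 28 x^3/3 + 14 x^2 - 8 x + 1


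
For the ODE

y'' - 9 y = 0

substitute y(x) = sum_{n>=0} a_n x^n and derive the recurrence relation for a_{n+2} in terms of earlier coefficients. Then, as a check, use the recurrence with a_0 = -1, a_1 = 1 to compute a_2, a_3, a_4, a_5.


Substitute y = sum_n a_n x^n into y'' + (const) y = 0.
y''(x) = sum_{n>=0} (n+2)(n+1) a_{n+2} x^n.
The ODE becomes sum_n [(n+2)(n+1) a_{n+2} - 9 a_n] x^n = 0.
Setting each coefficient to zero gives the recurrence:
  (n+2)(n+1) a_{n+2} - 9 a_n = 0,
  a_{n+2} = 9 / ((n+1)(n+2)) a_n.

Check with a_0 = -1, a_1 = 1 (apply the recurrence for n = 0, 1, 2, 3): a_0 = -1, a_1 = 1, a_2 = -9/2, a_3 = 3/2, a_4 = -27/8, a_5 = 27/40.

a_{n+2} = 9/((n+1)(n+2)) * a_n; check: a_0 = -1, a_1 = 1, a_2 = -9/2, a_3 = 3/2, a_4 = -27/8, a_5 = 27/40


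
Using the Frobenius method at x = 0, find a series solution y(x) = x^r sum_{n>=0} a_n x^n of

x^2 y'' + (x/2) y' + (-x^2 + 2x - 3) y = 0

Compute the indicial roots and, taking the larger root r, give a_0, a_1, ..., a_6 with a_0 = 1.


Write in Frobenius form y'' + (p(x)/x) y' + (q(x)/x^2) y = 0:
  p(x) = 1/2,  q(x) = -x^2 + 2x - 3.
Indicial equation: r(r-1) + (1/2) r + (-3) = 0 -> roots r_1 = 2, r_2 = -3/2.
Take r = r_1 = 2. Let y(x) = x^r sum_{n>=0} a_n x^n with a_0 = 1.
Substitute y = x^r sum a_n x^n and match x^{r+n}. The recurrence is
  D(n) a_n + 2 a_{n-1} - 1 a_{n-2} = 0,  where D(n) = (r+n)(r+n-1) + (1/2)(r+n) + (-3).
  a_n = [-2 a_{n-1} + 1 a_{n-2}] / D(n).
Since the indicial polynomial factors as (r - r_1)(r - r_2), D(n) = (r_1 + n - r_1)(r_1 + n - r_2) = n(n + 7/2).
Evaluating step by step (a_0 = 1):
  n = 1: D(1) = 1(1 + 7/2) = 9/2; numerator = -2(1) = -2; a_1 = (-2)/(9/2) = -4/9
  n = 2: D(2) = 2(2 + 7/2) = 11; numerator = -2(-4/9) + 1(1) = 17/9; a_2 = (17/9)/(11) = 17/99
  n = 3: D(3) = 3(3 + 7/2) = 39/2; numerator = -2(17/99) + 1(-4/9) = -26/33; a_3 = (-26/33)/(39/2) = -4/99
  n = 4: D(4) = 4(4 + 7/2) = 30; numerator = -2(-4/99) + 1(17/99) = 25/99; a_4 = (25/99)/(30) = 5/594
  n = 5: D(5) = 5(5 + 7/2) = 85/2; numerator = -2(5/594) + 1(-4/99) = -17/297; a_5 = (-17/297)/(85/2) = -2/1485
  n = 6: D(6) = 6(6 + 7/2) = 57; numerator = -2(-2/1485) + 1(5/594) = 1/90; a_6 = (1/90)/(57) = 1/5130

r = 2; a_0 = 1; a_1 = -4/9; a_2 = 17/99; a_3 = -4/99; a_4 = 5/594; a_5 = -2/1485; a_6 = 1/5130


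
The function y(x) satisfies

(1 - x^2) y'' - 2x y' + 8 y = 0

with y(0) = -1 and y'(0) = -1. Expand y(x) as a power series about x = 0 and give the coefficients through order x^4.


Ansatz: y(x) = sum_{n>=0} a_n x^n, so y'(x) = sum_{n>=1} n a_n x^(n-1) and y''(x) = sum_{n>=2} n(n-1) a_n x^(n-2).
Substitute into P(x) y'' + Q(x) y' + R(x) y = 0 with P(x) = 1 - x^2, Q(x) = -2x, R(x) = 8, and match powers of x.
Initial conditions: a_0 = -1, a_1 = -1.
Setting the coefficient of each power of x to zero and solving order by order (substituting the coefficients already found):
  x^0: 2 a_2 + 8 a_0 = 0  ->  2 a_2 = -8 a_0 = 8  ->  a_2 = 4
  x^1: 6 a_3 + 6 a_1 = 0  ->  6 a_3 = -6 a_1 = 6  ->  a_3 = 1
  x^2: 12 a_4 + 2 a_2 = 0  ->  12 a_4 = -2 a_2 = -8  ->  a_4 = -2/3
Truncated series: y(x) = -1 - x + 4 x^2 + x^3 - (2/3) x^4 + O(x^5).

a_0 = -1; a_1 = -1; a_2 = 4; a_3 = 1; a_4 = -2/3


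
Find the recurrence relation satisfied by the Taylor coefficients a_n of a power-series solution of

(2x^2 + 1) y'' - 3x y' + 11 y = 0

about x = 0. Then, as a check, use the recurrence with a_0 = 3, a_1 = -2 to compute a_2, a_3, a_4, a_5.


Substitute y = sum_n a_n x^n.
(1 + 2 x^2) y'' contributes (n+2)(n+1) a_{n+2} + 2 n(n-1) a_n at x^n.
-3 x y'(x) contributes -3 n a_n at x^n.
11 y(x) contributes 11 a_n at x^n.
Matching x^n: (n+2)(n+1) a_{n+2} + (2 n(n-1) - 3 n + 11) a_n = 0.
Thus a_{n+2} = (-2 n(n-1) + 3 n - 11) / ((n+1)(n+2)) * a_n.

Check with a_0 = 3, a_1 = -2 (apply the recurrence for n = 0, 1, 2, 3): a_0 = 3, a_1 = -2, a_2 = -33/2, a_3 = 8/3, a_4 = 99/8, a_5 = -28/15.

a_(n+2) = (-2 n(n-1) + 3 n - 11) / ((n+1)(n+2)) * a_n; check: a_0 = 3, a_1 = -2, a_2 = -33/2, a_3 = 8/3, a_4 = 99/8, a_5 = -28/15


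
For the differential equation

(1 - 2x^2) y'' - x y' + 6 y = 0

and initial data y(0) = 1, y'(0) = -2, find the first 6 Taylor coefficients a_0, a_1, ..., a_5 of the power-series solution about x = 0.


Ansatz: y(x) = sum_{n>=0} a_n x^n, so y'(x) = sum_{n>=1} n a_n x^(n-1) and y''(x) = sum_{n>=2} n(n-1) a_n x^(n-2).
Substitute into P(x) y'' + Q(x) y' + R(x) y = 0 with P(x) = 1 - 2x^2, Q(x) = -x, R(x) = 6, and match powers of x.
Initial conditions: a_0 = 1, a_1 = -2.
Setting the coefficient of each power of x to zero and solving order by order (substituting the coefficients already found):
  x^0: 2 a_2 + 6 a_0 = 0  ->  2 a_2 = -6 a_0 = -6  ->  a_2 = -3
  x^1: 6 a_3 + 5 a_1 = 0  ->  6 a_3 = -5 a_1 = 10  ->  a_3 = 5/3
  x^2: 12 a_4 = 0  ->  a_4 = 0
  x^3: 20 a_5 - 9 a_3 = 0  ->  20 a_5 = 9 a_3 = 15  ->  a_5 = 3/4
Truncated series: y(x) = 1 - 2 x - 3 x^2 + (5/3) x^3 + (3/4) x^5 + O(x^6).

a_0 = 1; a_1 = -2; a_2 = -3; a_3 = 5/3; a_4 = 0; a_5 = 3/4


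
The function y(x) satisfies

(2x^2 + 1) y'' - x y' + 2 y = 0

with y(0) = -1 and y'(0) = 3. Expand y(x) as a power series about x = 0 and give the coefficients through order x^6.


Ansatz: y(x) = sum_{n>=0} a_n x^n, so y'(x) = sum_{n>=1} n a_n x^(n-1) and y''(x) = sum_{n>=2} n(n-1) a_n x^(n-2).
Substitute into P(x) y'' + Q(x) y' + R(x) y = 0 with P(x) = 2x^2 + 1, Q(x) = -x, R(x) = 2, and match powers of x.
Initial conditions: a_0 = -1, a_1 = 3.
Setting the coefficient of each power of x to zero and solving order by order (substituting the coefficients already found):
  x^0: 2 a_2 + 2 a_0 = 0  ->  2 a_2 = -2 a_0 = 2  ->  a_2 = 1
  x^1: 6 a_3 + a_1 = 0  ->  6 a_3 = -a_1 = -3  ->  a_3 = -1/2
  x^2: 12 a_4 + 4 a_2 = 0  ->  12 a_4 = -4 a_2 = -4  ->  a_4 = -1/3
  x^3: 20 a_5 + 11 a_3 = 0  ->  20 a_5 = -11 a_3 = 11/2  ->  a_5 = 11/40
  x^4: 30 a_6 + 22 a_4 = 0  ->  30 a_6 = -22 a_4 = 22/3  ->  a_6 = 11/45
Truncated series: y(x) = -1 + 3 x + x^2 - (1/2) x^3 - (1/3) x^4 + (11/40) x^5 + (11/45) x^6 + O(x^7).

a_0 = -1; a_1 = 3; a_2 = 1; a_3 = -1/2; a_4 = -1/3; a_5 = 11/40; a_6 = 11/45


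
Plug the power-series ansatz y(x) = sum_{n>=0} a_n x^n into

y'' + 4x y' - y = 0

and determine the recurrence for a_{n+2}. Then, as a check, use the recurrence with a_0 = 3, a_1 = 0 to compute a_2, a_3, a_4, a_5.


Substitute y = sum_n a_n x^n.
y''(x) has coefficient (n+2)(n+1) a_{n+2} at x^n;
4 x y'(x) has coefficient 4 n a_n at x^n (shift);
-y(x) has coefficient -1 a_n at x^n.
Matching x^n: (n+2)(n+1) a_{n+2} + (4n - 1) a_n = 0.
Thus a_{n+2} = (-4n + 1) / ((n+1)(n+2)) * a_n.

Check with a_0 = 3, a_1 = 0 (apply the recurrence for n = 0, 1, 2, 3): a_0 = 3, a_1 = 0, a_2 = 3/2, a_3 = 0, a_4 = -7/8, a_5 = 0.

a_(n+2) = (-4n + 1) / ((n+1)(n+2)) * a_n; check: a_0 = 3, a_1 = 0, a_2 = 3/2, a_3 = 0, a_4 = -7/8, a_5 = 0


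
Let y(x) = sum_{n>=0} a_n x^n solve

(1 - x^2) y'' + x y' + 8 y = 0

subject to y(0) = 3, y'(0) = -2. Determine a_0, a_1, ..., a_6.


Ansatz: y(x) = sum_{n>=0} a_n x^n, so y'(x) = sum_{n>=1} n a_n x^(n-1) and y''(x) = sum_{n>=2} n(n-1) a_n x^(n-2).
Substitute into P(x) y'' + Q(x) y' + R(x) y = 0 with P(x) = 1 - x^2, Q(x) = x, R(x) = 8, and match powers of x.
Initial conditions: a_0 = 3, a_1 = -2.
Setting the coefficient of each power of x to zero and solving order by order (substituting the coefficients already found):
  x^0: 2 a_2 + 8 a_0 = 0  ->  2 a_2 = -8 a_0 = -24  ->  a_2 = -12
  x^1: 6 a_3 + 9 a_1 = 0  ->  6 a_3 = -9 a_1 = 18  ->  a_3 = 3
  x^2: 12 a_4 + 8 a_2 = 0  ->  12 a_4 = -8 a_2 = 96  ->  a_4 = 8
  x^3: 20 a_5 + 5 a_3 = 0  ->  20 a_5 = -5 a_3 = -15  ->  a_5 = -3/4
  x^4: 30 a_6 = 0  ->  a_6 = 0
Truncated series: y(x) = 3 - 2 x - 12 x^2 + 3 x^3 + 8 x^4 - (3/4) x^5 + O(x^7).

a_0 = 3; a_1 = -2; a_2 = -12; a_3 = 3; a_4 = 8; a_5 = -3/4; a_6 = 0


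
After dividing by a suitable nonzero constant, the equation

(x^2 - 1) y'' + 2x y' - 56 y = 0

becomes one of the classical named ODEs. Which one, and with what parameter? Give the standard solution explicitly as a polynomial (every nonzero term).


All three coefficients share the factor -1; dividing through by -1 gives  (1 - x^2) y'' - 2x y' + 56 y = 0.
This matches the Legendre equation (1 - x^2) y'' - 2x y' + n(n+1) y = 0 (note the -2x y' term) with n(n+1) = 56, so n = 7; the polynomial solution is P_7(x).
With y = sum_k a_k x^k, matching x^k gives (k+2)(k+1) a_{k+2} = [k(k+1) - n(n+1)] a_k = (k - 7)(k + 8) a_k. The right side vanishes at k = 7, so the series with the parity of 7 terminates at degree 7.
Standard normalization (P_n(1) = 1): leading coefficient (2n)!/(2^n (n!)^2) = 87178291200/(128*25401600) = 429/16, so a_7 = 429/16. Work downward with a_k = (k+1)(k+2) a_{k+2} / ((k - 7)(k + 8)):
  a_5 = (6)(7)(429/16) / ((5 - 7)(5 + 8)) = (9009/8)/(-26) = -693/16
  a_3 = (4)(5)(-693/16) / ((3 - 7)(3 + 8)) = (-3465/4)/(-44) = 315/16
  a_1 = (2)(3)(315/16) / ((1 - 7)(1 + 8)) = (945/8)/(-54) = -35/16
Hence P_7(x) = 429 x^7/16 - 693 x^5/16 + 315 x^3/16 - 35 x/16.

P_7(x); series = 429 x^7/16 - 693 x^5/16 + 315 x^3/16 - 35 x/16


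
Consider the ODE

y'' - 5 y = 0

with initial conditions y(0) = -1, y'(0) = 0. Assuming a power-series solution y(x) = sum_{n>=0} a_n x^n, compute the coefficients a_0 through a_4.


Ansatz: y(x) = sum_{n>=0} a_n x^n, so y'(x) = sum_{n>=1} n a_n x^(n-1) and y''(x) = sum_{n>=2} n(n-1) a_n x^(n-2).
Substitute into P(x) y'' + Q(x) y' + R(x) y = 0 with P(x) = 1, Q(x) = 0, R(x) = -5, and match powers of x.
Initial conditions: a_0 = -1, a_1 = 0.
Setting the coefficient of each power of x to zero and solving order by order (substituting the coefficients already found):
  x^0: 2 a_2 - 5 a_0 = 0  ->  2 a_2 = 5 a_0 = -5  ->  a_2 = -5/2
  x^1: 6 a_3 - 5 a_1 = 0  ->  6 a_3 = 5 a_1 = 0  ->  a_3 = 0
  x^2: 12 a_4 - 5 a_2 = 0  ->  12 a_4 = 5 a_2 = -25/2  ->  a_4 = -25/24
Truncated series: y(x) = -1 - (5/2) x^2 - (25/24) x^4 + O(x^5).

a_0 = -1; a_1 = 0; a_2 = -5/2; a_3 = 0; a_4 = -25/24


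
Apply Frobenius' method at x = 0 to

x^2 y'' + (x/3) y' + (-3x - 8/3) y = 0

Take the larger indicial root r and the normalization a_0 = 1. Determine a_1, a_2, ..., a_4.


Write in Frobenius form y'' + (p(x)/x) y' + (q(x)/x^2) y = 0:
  p(x) = 1/3,  q(x) = -3x - 8/3.
Indicial equation: r(r-1) + (1/3) r + (-8/3) = 0 -> roots r_1 = 2, r_2 = -4/3.
Take r = r_1 = 2. Let y(x) = x^r sum_{n>=0} a_n x^n with a_0 = 1.
Substitute y = x^r sum a_n x^n and match x^{r+n}. The recurrence is
  D(n) a_n - 3 a_{n-1} = 0,  where D(n) = (r+n)(r+n-1) + (1/3)(r+n) + (-8/3).
  a_n = 3 / D(n) * a_{n-1}.
Since the indicial polynomial factors as (r - r_1)(r - r_2), D(n) = (r_1 + n - r_1)(r_1 + n - r_2) = n(n + 10/3).
Evaluating step by step (a_0 = 1):
  n = 1: D(1) = 1(1 + 10/3) = 13/3; numerator = 3(1) = 3; a_1 = (3)/(13/3) = 9/13
  n = 2: D(2) = 2(2 + 10/3) = 32/3; numerator = 3(9/13) = 27/13; a_2 = (27/13)/(32/3) = 81/416
  n = 3: D(3) = 3(3 + 10/3) = 19; numerator = 3(81/416) = 243/416; a_3 = (243/416)/(19) = 243/7904
  n = 4: D(4) = 4(4 + 10/3) = 88/3; numerator = 3(243/7904) = 729/7904; a_4 = (729/7904)/(88/3) = 2187/695552

r = 2; a_0 = 1; a_1 = 9/13; a_2 = 81/416; a_3 = 243/7904; a_4 = 2187/695552


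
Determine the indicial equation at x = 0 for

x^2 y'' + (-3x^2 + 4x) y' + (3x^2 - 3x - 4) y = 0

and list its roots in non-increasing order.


Divide by x^2 to reach normal form y'' + P_1(x) y' + P_2(x) y = 0 with P_1(x) = -3 + 4/x and P_2(x) = 3 - 3/x - 4/x^2.
x = 0 is a singular point because the y'-coefficient -3 + 4/x has a pole at x = 0 and the y-coefficient 3 - 3/x - 4/x^2 has a pole at x = 0.
It is a regular singular point because x P_1(x) = p(x) = 4 - 3x and x^2 P_2(x) = q(x) = 3x^2 - 3x - 4 are polynomials, hence analytic at x = 0.
p(0) = 4,  q(0) = -4.
Indicial equation: r(r-1) + p(0) r + q(0) = 0, i.e. r^2 + (p(0) - 1) r + q(0) = 0, i.e. r^2 + 3 r - 4 = 0.
Discriminant: (3)^2 - 4(-4) = 25, so r = (-3 ± 5)/2.
Solving: r_1 = 1, r_2 = -4.

indicial: r^2 + 3 r - 4 = 0; roots r_1 = 1, r_2 = -4


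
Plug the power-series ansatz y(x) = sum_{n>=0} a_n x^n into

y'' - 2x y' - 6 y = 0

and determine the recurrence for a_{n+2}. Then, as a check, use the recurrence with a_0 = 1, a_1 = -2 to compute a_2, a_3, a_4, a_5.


Substitute y = sum_n a_n x^n.
y''(x) has coefficient (n+2)(n+1) a_{n+2} at x^n;
-2 x y'(x) has coefficient -2 n a_n at x^n (shift);
-6 y(x) has coefficient -6 a_n at x^n.
Matching x^n: (n+2)(n+1) a_{n+2} + (-2n - 6) a_n = 0.
Thus a_{n+2} = (2n + 6) / ((n+1)(n+2)) * a_n.

Check with a_0 = 1, a_1 = -2 (apply the recurrence for n = 0, 1, 2, 3): a_0 = 1, a_1 = -2, a_2 = 3, a_3 = -8/3, a_4 = 5/2, a_5 = -8/5.

a_(n+2) = (2n + 6) / ((n+1)(n+2)) * a_n; check: a_0 = 1, a_1 = -2, a_2 = 3, a_3 = -8/3, a_4 = 5/2, a_5 = -8/5


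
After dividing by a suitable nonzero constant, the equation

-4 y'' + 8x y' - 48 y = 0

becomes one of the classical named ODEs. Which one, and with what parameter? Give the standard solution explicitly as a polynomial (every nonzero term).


All three coefficients share the factor -4; dividing through by -4 gives  y'' - 2x y' + 12 y = 0.
This matches the Hermite equation y'' - 2x y' + 2n y = 0 with 2n = 12, so n = 6; the polynomial solution is H_6(x).
With y = sum_k a_k x^k, matching x^k gives (k+2)(k+1) a_{k+2} = 2(k - n) a_k = 2(k - 6) a_k. The right side vanishes at k = 6, so the series with the parity of 6 terminates at degree 6.
Standard normalization: leading coefficient of H_n is 2^n, so a_6 = 2^6 = 64. Work downward with a_k = (k+1)(k+2) a_{k+2} / (2(k - n)):
  a_4 = (5)(6)(64) / (2(4 - 6)) = 1920/(-4) = -480
  a_2 = (3)(4)(-480) / (2(2 - 6)) = -5760/(-8) = 720
  a_0 = (1)(2)(720) / (2(0 - 6)) = 1440/(-12) = -120
Hence H_6(x) = 64 x^6 - 480 x^4 + 720 x^2 - 120.

H_6(x); series = 64 x^6 - 480 x^4 + 720 x^2 - 120


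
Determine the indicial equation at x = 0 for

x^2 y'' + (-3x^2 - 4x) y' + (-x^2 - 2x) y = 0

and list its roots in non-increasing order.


Divide by x^2 to reach normal form y'' + P_1(x) y' + P_2(x) y = 0 with P_1(x) = -3 - 4/x and P_2(x) = -1 - 2/x.
x = 0 is a singular point because the y'-coefficient -3 - 4/x has a pole at x = 0 and the y-coefficient -1 - 2/x has a pole at x = 0.
It is a regular singular point because x P_1(x) = p(x) = -3x - 4 and x^2 P_2(x) = q(x) = -x^2 - 2x are polynomials, hence analytic at x = 0.
p(0) = -4,  q(0) = 0.
Indicial equation: r(r-1) + p(0) r + q(0) = 0, i.e. r^2 + (p(0) - 1) r + q(0) = 0, i.e. r^2 - 5 r = 0.
Discriminant: (-5)^2 - 4(0) = 25, so r = (5 ± 5)/2.
Solving: r_1 = 5, r_2 = 0.

indicial: r^2 - 5 r = 0; roots r_1 = 5, r_2 = 0


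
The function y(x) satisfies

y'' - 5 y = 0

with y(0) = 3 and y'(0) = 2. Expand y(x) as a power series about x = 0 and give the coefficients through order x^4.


Ansatz: y(x) = sum_{n>=0} a_n x^n, so y'(x) = sum_{n>=1} n a_n x^(n-1) and y''(x) = sum_{n>=2} n(n-1) a_n x^(n-2).
Substitute into P(x) y'' + Q(x) y' + R(x) y = 0 with P(x) = 1, Q(x) = 0, R(x) = -5, and match powers of x.
Initial conditions: a_0 = 3, a_1 = 2.
Setting the coefficient of each power of x to zero and solving order by order (substituting the coefficients already found):
  x^0: 2 a_2 - 5 a_0 = 0  ->  2 a_2 = 5 a_0 = 15  ->  a_2 = 15/2
  x^1: 6 a_3 - 5 a_1 = 0  ->  6 a_3 = 5 a_1 = 10  ->  a_3 = 5/3
  x^2: 12 a_4 - 5 a_2 = 0  ->  12 a_4 = 5 a_2 = 75/2  ->  a_4 = 25/8
Truncated series: y(x) = 3 + 2 x + (15/2) x^2 + (5/3) x^3 + (25/8) x^4 + O(x^5).

a_0 = 3; a_1 = 2; a_2 = 15/2; a_3 = 5/3; a_4 = 25/8


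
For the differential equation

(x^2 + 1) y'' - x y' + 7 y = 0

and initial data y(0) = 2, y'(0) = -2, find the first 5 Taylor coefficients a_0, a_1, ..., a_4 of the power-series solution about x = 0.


Ansatz: y(x) = sum_{n>=0} a_n x^n, so y'(x) = sum_{n>=1} n a_n x^(n-1) and y''(x) = sum_{n>=2} n(n-1) a_n x^(n-2).
Substitute into P(x) y'' + Q(x) y' + R(x) y = 0 with P(x) = x^2 + 1, Q(x) = -x, R(x) = 7, and match powers of x.
Initial conditions: a_0 = 2, a_1 = -2.
Setting the coefficient of each power of x to zero and solving order by order (substituting the coefficients already found):
  x^0: 2 a_2 + 7 a_0 = 0  ->  2 a_2 = -7 a_0 = -14  ->  a_2 = -7
  x^1: 6 a_3 + 6 a_1 = 0  ->  6 a_3 = -6 a_1 = 12  ->  a_3 = 2
  x^2: 12 a_4 + 7 a_2 = 0  ->  12 a_4 = -7 a_2 = 49  ->  a_4 = 49/12
Truncated series: y(x) = 2 - 2 x - 7 x^2 + 2 x^3 + (49/12) x^4 + O(x^5).

a_0 = 2; a_1 = -2; a_2 = -7; a_3 = 2; a_4 = 49/12


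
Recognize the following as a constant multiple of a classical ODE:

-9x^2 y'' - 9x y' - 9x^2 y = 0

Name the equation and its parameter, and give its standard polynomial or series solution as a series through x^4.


All three coefficients share the factor -9; dividing through by -9 gives  x^2 y'' + x y' + x^2 y = 0.
This matches the Bessel equation x^2 y'' + x y' + (x^2 - nu^2) y = 0 with nu^2 = 0, so nu = 0; the solution bounded at x = 0 is J_0(x).
Frobenius at x = 0: indicial roots ±nu; for r = nu the recurrence k(k + 2nu) c_k = -c_{k-2} gives the standard series J_nu(x) = sum_{k>=0} (-1)^k / (k! (k+nu)!) (x/2)^(2k+nu). Evaluate the first 3 terms:
  k = 0: (-1)^0 / (0! * 0! * 2^0) x^0 = 1/(1*1*1) x^0 = (1) x^0
  k = 1: (-1)^1 / (1! * 1! * 2^2) x^2 = -1/(1*1*4) x^2 = (-1/4) x^2
  k = 2: (-1)^2 / (2! * 2! * 2^4) x^4 = 1/(2*2*16) x^4 = (1/64) x^4
Hence J_0(x) = x^4/64 - x^2/4 + 1 + ....

J_0(x); series = x^4/64 - x^2/4 + 1


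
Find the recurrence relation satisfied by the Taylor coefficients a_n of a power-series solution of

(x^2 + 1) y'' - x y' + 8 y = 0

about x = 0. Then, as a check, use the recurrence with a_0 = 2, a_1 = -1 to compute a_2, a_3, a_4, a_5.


Substitute y = sum_n a_n x^n.
(1 + 1 x^2) y'' contributes (n+2)(n+1) a_{n+2} + n(n-1) a_n at x^n.
-x y'(x) contributes -n a_n at x^n.
8 y(x) contributes 8 a_n at x^n.
Matching x^n: (n+2)(n+1) a_{n+2} + (n(n-1) - n + 8) a_n = 0.
Thus a_{n+2} = (-n(n-1) + n - 8) / ((n+1)(n+2)) * a_n.

Check with a_0 = 2, a_1 = -1 (apply the recurrence for n = 0, 1, 2, 3): a_0 = 2, a_1 = -1, a_2 = -8, a_3 = 7/6, a_4 = 16/3, a_5 = -77/120.

a_(n+2) = (-n(n-1) + n - 8) / ((n+1)(n+2)) * a_n; check: a_0 = 2, a_1 = -1, a_2 = -8, a_3 = 7/6, a_4 = 16/3, a_5 = -77/120


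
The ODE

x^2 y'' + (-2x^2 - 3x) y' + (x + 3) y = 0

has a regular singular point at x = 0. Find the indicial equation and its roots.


Divide by x^2 to reach normal form y'' + P_1(x) y' + P_2(x) y = 0 with P_1(x) = -2 - 3/x and P_2(x) = 1/x + 3/x^2.
x = 0 is a singular point because the y'-coefficient -2 - 3/x has a pole at x = 0 and the y-coefficient 1/x + 3/x^2 has a pole at x = 0.
It is a regular singular point because x P_1(x) = p(x) = -2x - 3 and x^2 P_2(x) = q(x) = x + 3 are polynomials, hence analytic at x = 0.
p(0) = -3,  q(0) = 3.
Indicial equation: r(r-1) + p(0) r + q(0) = 0, i.e. r^2 + (p(0) - 1) r + q(0) = 0, i.e. r^2 - 4 r + 3 = 0.
Discriminant: (-4)^2 - 4(3) = 4, so r = (4 ± 2)/2.
Solving: r_1 = 3, r_2 = 1.

indicial: r^2 - 4 r + 3 = 0; roots r_1 = 3, r_2 = 1


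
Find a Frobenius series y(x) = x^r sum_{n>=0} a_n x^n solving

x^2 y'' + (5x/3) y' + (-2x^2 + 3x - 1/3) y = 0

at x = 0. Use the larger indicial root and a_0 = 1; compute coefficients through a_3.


Write in Frobenius form y'' + (p(x)/x) y' + (q(x)/x^2) y = 0:
  p(x) = 5/3,  q(x) = -2x^2 + 3x - 1/3.
Indicial equation: r(r-1) + (5/3) r + (-1/3) = 0 -> roots r_1 = 1/3, r_2 = -1.
Take r = r_1 = 1/3. Let y(x) = x^r sum_{n>=0} a_n x^n with a_0 = 1.
Substitute y = x^r sum a_n x^n and match x^{r+n}. The recurrence is
  D(n) a_n + 3 a_{n-1} - 2 a_{n-2} = 0,  where D(n) = (r+n)(r+n-1) + (5/3)(r+n) + (-1/3).
  a_n = [-3 a_{n-1} + 2 a_{n-2}] / D(n).
Since the indicial polynomial factors as (r - r_1)(r - r_2), D(n) = (r_1 + n - r_1)(r_1 + n - r_2) = n(n + 4/3).
Evaluating step by step (a_0 = 1):
  n = 1: D(1) = 1(1 + 4/3) = 7/3; numerator = -3(1) = -3; a_1 = (-3)/(7/3) = -9/7
  n = 2: D(2) = 2(2 + 4/3) = 20/3; numerator = -3(-9/7) + 2(1) = 41/7; a_2 = (41/7)/(20/3) = 123/140
  n = 3: D(3) = 3(3 + 4/3) = 13; numerator = -3(123/140) + 2(-9/7) = -729/140; a_3 = (-729/140)/(13) = -729/1820

r = 1/3; a_0 = 1; a_1 = -9/7; a_2 = 123/140; a_3 = -729/1820


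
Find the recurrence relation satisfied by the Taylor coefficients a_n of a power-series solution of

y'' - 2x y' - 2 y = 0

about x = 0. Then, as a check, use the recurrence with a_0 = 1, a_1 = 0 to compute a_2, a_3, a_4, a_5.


Substitute y = sum_n a_n x^n.
y''(x) has coefficient (n+2)(n+1) a_{n+2} at x^n;
-2 x y'(x) has coefficient -2 n a_n at x^n (shift);
-2 y(x) has coefficient -2 a_n at x^n.
Matching x^n: (n+2)(n+1) a_{n+2} + (-2n - 2) a_n = 0.
Thus a_{n+2} = (2n + 2) / ((n+1)(n+2)) * a_n.

Check with a_0 = 1, a_1 = 0 (apply the recurrence for n = 0, 1, 2, 3): a_0 = 1, a_1 = 0, a_2 = 1, a_3 = 0, a_4 = 1/2, a_5 = 0.

a_(n+2) = (2n + 2) / ((n+1)(n+2)) * a_n; check: a_0 = 1, a_1 = 0, a_2 = 1, a_3 = 0, a_4 = 1/2, a_5 = 0


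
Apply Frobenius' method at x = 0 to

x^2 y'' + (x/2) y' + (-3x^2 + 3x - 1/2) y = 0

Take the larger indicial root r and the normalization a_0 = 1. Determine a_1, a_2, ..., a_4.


Write in Frobenius form y'' + (p(x)/x) y' + (q(x)/x^2) y = 0:
  p(x) = 1/2,  q(x) = -3x^2 + 3x - 1/2.
Indicial equation: r(r-1) + (1/2) r + (-1/2) = 0 -> roots r_1 = 1, r_2 = -1/2.
Take r = r_1 = 1. Let y(x) = x^r sum_{n>=0} a_n x^n with a_0 = 1.
Substitute y = x^r sum a_n x^n and match x^{r+n}. The recurrence is
  D(n) a_n + 3 a_{n-1} - 3 a_{n-2} = 0,  where D(n) = (r+n)(r+n-1) + (1/2)(r+n) + (-1/2).
  a_n = [-3 a_{n-1} + 3 a_{n-2}] / D(n).
Since the indicial polynomial factors as (r - r_1)(r - r_2), D(n) = (r_1 + n - r_1)(r_1 + n - r_2) = n(n + 3/2).
Evaluating step by step (a_0 = 1):
  n = 1: D(1) = 1(1 + 3/2) = 5/2; numerator = -3(1) = -3; a_1 = (-3)/(5/2) = -6/5
  n = 2: D(2) = 2(2 + 3/2) = 7; numerator = -3(-6/5) + 3(1) = 33/5; a_2 = (33/5)/(7) = 33/35
  n = 3: D(3) = 3(3 + 3/2) = 27/2; numerator = -3(33/35) + 3(-6/5) = -45/7; a_3 = (-45/7)/(27/2) = -10/21
  n = 4: D(4) = 4(4 + 3/2) = 22; numerator = -3(-10/21) + 3(33/35) = 149/35; a_4 = (149/35)/(22) = 149/770

r = 1; a_0 = 1; a_1 = -6/5; a_2 = 33/35; a_3 = -10/21; a_4 = 149/770


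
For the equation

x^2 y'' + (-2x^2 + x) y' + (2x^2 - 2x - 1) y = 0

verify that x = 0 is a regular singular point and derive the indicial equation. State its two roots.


Divide by x^2 to reach normal form y'' + P_1(x) y' + P_2(x) y = 0 with P_1(x) = -2 + 1/x and P_2(x) = 2 - 2/x - 1/x^2.
x = 0 is a singular point because the y'-coefficient -2 + 1/x has a pole at x = 0 and the y-coefficient 2 - 2/x - 1/x^2 has a pole at x = 0.
It is a regular singular point because x P_1(x) = p(x) = 1 - 2x and x^2 P_2(x) = q(x) = 2x^2 - 2x - 1 are polynomials, hence analytic at x = 0.
p(0) = 1,  q(0) = -1.
Indicial equation: r(r-1) + p(0) r + q(0) = 0, i.e. r^2 + (p(0) - 1) r + q(0) = 0, i.e. r^2 - 1 = 0.
Discriminant: (0)^2 - 4(-1) = 4, so r = (0 ± 2)/2.
Solving: r_1 = 1, r_2 = -1.

indicial: r^2 - 1 = 0; roots r_1 = 1, r_2 = -1


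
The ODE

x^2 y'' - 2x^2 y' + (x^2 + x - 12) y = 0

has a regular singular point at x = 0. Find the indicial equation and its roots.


Divide by x^2 to reach normal form y'' + P_1(x) y' + P_2(x) y = 0 with P_1(x) = -2 and P_2(x) = 1 + 1/x - 12/x^2.
x = 0 is a singular point because the y-coefficient 1 + 1/x - 12/x^2 has a pole at x = 0.
It is a regular singular point because x P_1(x) = p(x) = -2x and x^2 P_2(x) = q(x) = x^2 + x - 12 are polynomials, hence analytic at x = 0.
p(0) = 0,  q(0) = -12.
Indicial equation: r(r-1) + p(0) r + q(0) = 0, i.e. r^2 + (p(0) - 1) r + q(0) = 0, i.e. r^2 - 1 r - 12 = 0.
Discriminant: (-1)^2 - 4(-12) = 49, so r = (1 ± 7)/2.
Solving: r_1 = 4, r_2 = -3.

indicial: r^2 - 1 r - 12 = 0; roots r_1 = 4, r_2 = -3


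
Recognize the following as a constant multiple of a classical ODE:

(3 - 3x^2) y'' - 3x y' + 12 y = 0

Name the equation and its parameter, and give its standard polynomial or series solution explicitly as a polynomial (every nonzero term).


All three coefficients share the factor 3; dividing through by 3 gives  (1 - x^2) y'' - x y' + 4 y = 0.
This matches the Chebyshev equation (1 - x^2) y'' - x y' + n^2 y = 0 (note the -x y' term, not -2x y') with n^2 = 4, so n = 2; the polynomial solution is T_2(x).
With y = sum_k a_k x^k, matching x^k gives (k+2)(k+1) a_{k+2} = (k^2 - n^2) a_k = (k - 2)(k + 2) a_k. The right side vanishes at k = 2, so the series with the parity of 2 terminates at degree 2.
Standard normalization: leading coefficient of T_n is 2^(n-1), so a_2 = 2^1 = 2. Work downward with a_k = (k+1)(k+2) a_{k+2} / ((k - 2)(k + 2)):
  a_0 = (1)(2)(2) / ((0 - 2)(0 + 2)) = 4/(-4) = -1
Hence T_2(x) = 2 x^2 - 1.

T_2(x); series = 2 x^2 - 1


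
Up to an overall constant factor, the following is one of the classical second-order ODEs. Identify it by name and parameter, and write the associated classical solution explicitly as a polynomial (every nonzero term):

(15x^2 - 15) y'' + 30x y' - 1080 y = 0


All three coefficients share the factor -15; dividing through by -15 gives  (1 - x^2) y'' - 2x y' + 72 y = 0.
This matches the Legendre equation (1 - x^2) y'' - 2x y' + n(n+1) y = 0 (note the -2x y' term) with n(n+1) = 72, so n = 8; the polynomial solution is P_8(x).
With y = sum_k a_k x^k, matching x^k gives (k+2)(k+1) a_{k+2} = [k(k+1) - n(n+1)] a_k = (k - 8)(k + 9) a_k. The right side vanishes at k = 8, so the series with the parity of 8 terminates at degree 8.
Standard normalization (P_n(1) = 1): leading coefficient (2n)!/(2^n (n!)^2) = 20922789888000/(256*1625702400) = 6435/128, so a_8 = 6435/128. Work downward with a_k = (k+1)(k+2) a_{k+2} / ((k - 8)(k + 9)):
  a_6 = (7)(8)(6435/128) / ((6 - 8)(6 + 9)) = (45045/16)/(-30) = -3003/32
  a_4 = (5)(6)(-3003/32) / ((4 - 8)(4 + 9)) = (-45045/16)/(-52) = 3465/64
  a_2 = (3)(4)(3465/64) / ((2 - 8)(2 + 9)) = (10395/16)/(-66) = -315/32
  a_0 = (1)(2)(-315/32) / ((0 - 8)(0 + 9)) = (-315/16)/(-72) = 35/128
Hence P_8(x) = 6435 x^8/128 - 3003 x^6/32 + 3465 x^4/64 - 315 x^2/32 + 35/128.

P_8(x); series = 6435 x^8/128 - 3003 x^6/32 + 3465 x^4/64 - 315 x^2/32 + 35/128


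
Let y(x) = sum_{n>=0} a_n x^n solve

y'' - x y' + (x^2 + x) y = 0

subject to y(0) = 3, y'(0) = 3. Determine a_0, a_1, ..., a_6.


Ansatz: y(x) = sum_{n>=0} a_n x^n, so y'(x) = sum_{n>=1} n a_n x^(n-1) and y''(x) = sum_{n>=2} n(n-1) a_n x^(n-2).
Substitute into P(x) y'' + Q(x) y' + R(x) y = 0 with P(x) = 1, Q(x) = -x, R(x) = x^2 + x, and match powers of x.
Initial conditions: a_0 = 3, a_1 = 3.
Setting the coefficient of each power of x to zero and solving order by order (substituting the coefficients already found):
  x^0: 2 a_2 = 0  ->  a_2 = 0
  x^1: 6 a_3 - a_1 + a_0 = 0  ->  6 a_3 = a_1 - a_0 = 0  ->  a_3 = 0
  x^2: 12 a_4 - 2 a_2 + a_1 + a_0 = 0  ->  12 a_4 = 2 a_2 - a_1 - a_0 = -6  ->  a_4 = -1/2
  x^3: 20 a_5 - 3 a_3 + a_2 + a_1 = 0  ->  20 a_5 = 3 a_3 - a_2 - a_1 = -3  ->  a_5 = -3/20
  x^4: 30 a_6 - 4 a_4 + a_3 + a_2 = 0  ->  30 a_6 = 4 a_4 - a_3 - a_2 = -2  ->  a_6 = -1/15
Truncated series: y(x) = 3 + 3 x - (1/2) x^4 - (3/20) x^5 - (1/15) x^6 + O(x^7).

a_0 = 3; a_1 = 3; a_2 = 0; a_3 = 0; a_4 = -1/2; a_5 = -3/20; a_6 = -1/15


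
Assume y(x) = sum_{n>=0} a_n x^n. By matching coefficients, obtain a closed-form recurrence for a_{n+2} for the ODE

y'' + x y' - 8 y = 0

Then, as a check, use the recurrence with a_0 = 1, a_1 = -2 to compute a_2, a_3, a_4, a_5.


Substitute y = sum_n a_n x^n.
y''(x) has coefficient (n+2)(n+1) a_{n+2} at x^n;
x y'(x) has coefficient n a_n at x^n (shift);
-8 y(x) has coefficient -8 a_n at x^n.
Matching x^n: (n+2)(n+1) a_{n+2} + (n - 8) a_n = 0.
Thus a_{n+2} = (-n + 8) / ((n+1)(n+2)) * a_n.

Check with a_0 = 1, a_1 = -2 (apply the recurrence for n = 0, 1, 2, 3): a_0 = 1, a_1 = -2, a_2 = 4, a_3 = -7/3, a_4 = 2, a_5 = -7/12.

a_(n+2) = (-n + 8) / ((n+1)(n+2)) * a_n; check: a_0 = 1, a_1 = -2, a_2 = 4, a_3 = -7/3, a_4 = 2, a_5 = -7/12


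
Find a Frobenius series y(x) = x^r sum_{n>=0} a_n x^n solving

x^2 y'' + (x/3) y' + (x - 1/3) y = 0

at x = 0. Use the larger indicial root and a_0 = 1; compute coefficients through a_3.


Write in Frobenius form y'' + (p(x)/x) y' + (q(x)/x^2) y = 0:
  p(x) = 1/3,  q(x) = x - 1/3.
Indicial equation: r(r-1) + (1/3) r + (-1/3) = 0 -> roots r_1 = 1, r_2 = -1/3.
Take r = r_1 = 1. Let y(x) = x^r sum_{n>=0} a_n x^n with a_0 = 1.
Substitute y = x^r sum a_n x^n and match x^{r+n}. The recurrence is
  D(n) a_n + 1 a_{n-1} = 0,  where D(n) = (r+n)(r+n-1) + (1/3)(r+n) + (-1/3).
  a_n = -1 / D(n) * a_{n-1}.
Since the indicial polynomial factors as (r - r_1)(r - r_2), D(n) = (r_1 + n - r_1)(r_1 + n - r_2) = n(n + 4/3).
Evaluating step by step (a_0 = 1):
  n = 1: D(1) = 1(1 + 4/3) = 7/3; numerator = -1(1) = -1; a_1 = (-1)/(7/3) = -3/7
  n = 2: D(2) = 2(2 + 4/3) = 20/3; numerator = -1(-3/7) = 3/7; a_2 = (3/7)/(20/3) = 9/140
  n = 3: D(3) = 3(3 + 4/3) = 13; numerator = -1(9/140) = -9/140; a_3 = (-9/140)/(13) = -9/1820

r = 1; a_0 = 1; a_1 = -3/7; a_2 = 9/140; a_3 = -9/1820


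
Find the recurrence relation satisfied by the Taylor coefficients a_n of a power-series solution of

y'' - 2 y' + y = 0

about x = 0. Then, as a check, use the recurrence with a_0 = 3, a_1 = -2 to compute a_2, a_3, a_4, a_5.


Substitute y = sum_n a_n x^n.
y''(x) has coefficient (n+2)(n+1) a_{n+2} at x^n;
-2 y'(x) has coefficient -2 (n+1) a_{n+1} at x^n;
y(x) has coefficient 1 a_n at x^n.
Matching x^n: (n+2)(n+1) a_{n+2} - 2 (n+1) a_{n+1} + 1 a_n = 0.
Thus a_{n+2} = [2 (n+1) a_{n+1} - 1 a_n] / ((n+1)(n+2)).

Check with a_0 = 3, a_1 = -2 (apply the recurrence for n = 0, 1, 2, 3): a_0 = 3, a_1 = -2, a_2 = -7/2, a_3 = -2, a_4 = -17/24, a_5 = -11/60.

a_(n+2) = [2 (n+1) a_(n+1) - 1 a_n] / ((n+1)(n+2)); check: a_0 = 3, a_1 = -2, a_2 = -7/2, a_3 = -2, a_4 = -17/24, a_5 = -11/60


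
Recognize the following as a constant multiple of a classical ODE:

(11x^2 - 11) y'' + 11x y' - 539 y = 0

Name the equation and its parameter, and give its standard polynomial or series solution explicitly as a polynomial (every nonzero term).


All three coefficients share the factor -11; dividing through by -11 gives  (1 - x^2) y'' - x y' + 49 y = 0.
This matches the Chebyshev equation (1 - x^2) y'' - x y' + n^2 y = 0 (note the -x y' term, not -2x y') with n^2 = 49, so n = 7; the polynomial solution is T_7(x).
With y = sum_k a_k x^k, matching x^k gives (k+2)(k+1) a_{k+2} = (k^2 - n^2) a_k = (k - 7)(k + 7) a_k. The right side vanishes at k = 7, so the series with the parity of 7 terminates at degree 7.
Standard normalization: leading coefficient of T_n is 2^(n-1), so a_7 = 2^6 = 64. Work downward with a_k = (k+1)(k+2) a_{k+2} / ((k - 7)(k + 7)):
  a_5 = (6)(7)(64) / ((5 - 7)(5 + 7)) = 2688/(-24) = -112
  a_3 = (4)(5)(-112) / ((3 - 7)(3 + 7)) = -2240/(-40) = 56
  a_1 = (2)(3)(56) / ((1 - 7)(1 + 7)) = 336/(-48) = -7
Hence T_7(x) = 64 x^7 - 112 x^5 + 56 x^3 - 7 x.

T_7(x); series = 64 x^7 - 112 x^5 + 56 x^3 - 7 x
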